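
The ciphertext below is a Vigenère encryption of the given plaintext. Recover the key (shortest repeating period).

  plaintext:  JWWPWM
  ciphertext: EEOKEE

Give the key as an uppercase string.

  i= 0: E-J = 21 → V
  i= 1: E-W =  8 → I
  i= 2: O-W = 18 → S
  i= 3: K-P = 21 → V
  i= 4: E-W =  8 → I
  i= 5: E-M = 18 → S
  shifts repeat with period 3: VIS

VIS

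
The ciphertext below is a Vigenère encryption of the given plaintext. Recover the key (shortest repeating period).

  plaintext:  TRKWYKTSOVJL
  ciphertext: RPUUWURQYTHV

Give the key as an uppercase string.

  i= 0: R-T = 24 → Y
  i= 1: P-R = 24 → Y
  i= 2: U-K = 10 → K
  i= 3: U-W = 24 → Y
  i= 4: W-Y = 24 → Y
  i= 5: U-K = 10 → K
  i= 6: R-T = 24 → Y
  i= 7: Q-S = 24 → Y
  i= 8: Y-O = 10 → K
  i= 9: T-V = 24 → Y
  i=10: H-J = 24 → Y
  i=11: V-L = 10 → K
  shifts repeat with period 3: YYK

YYK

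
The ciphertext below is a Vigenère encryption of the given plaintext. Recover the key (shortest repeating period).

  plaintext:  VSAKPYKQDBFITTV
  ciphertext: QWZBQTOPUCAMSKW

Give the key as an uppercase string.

  i= 0: Q-V = 21 → V
  i= 1: W-S =  4 → E
  i= 2: Z-A = 25 → Z
  i= 3: B-K = 17 → R
  i= 4: Q-P =  1 → B
  i= 5: T-Y = 21 → V
  i= 6: O-K =  4 → E
  i= 7: P-Q = 25 → Z
  i= 8: U-D = 17 → R
  i= 9: C-B =  1 → B
  i=10: A-F = 21 → V
  i=11: M-I =  4 → E
  i=12: S-T = 25 → Z
  i=13: K-T = 17 → R
  i=14: W-V =  1 → B
  shifts repeat with period 5: VEZRB

VEZRB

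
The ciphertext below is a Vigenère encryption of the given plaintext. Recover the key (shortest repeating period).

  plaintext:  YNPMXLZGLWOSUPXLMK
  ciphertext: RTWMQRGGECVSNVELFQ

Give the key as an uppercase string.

  i= 0: R-Y = 19 → T
  i= 1: T-N =  6 → G
  i= 2: W-P =  7 → H
  i= 3: M-M =  0 → A
  i= 4: Q-X = 19 → T
  i= 5: R-L =  6 → G
  i= 6: G-Z =  7 → H
  i= 7: G-G =  0 → A
  i= 8: E-L = 19 → T
  i= 9: C-W =  6 → G
  i=10: V-O =  7 → H
  i=11: S-S =  0 → A
  i=12: N-U = 19 → T
  i=13: V-P =  6 → G
  i=14: E-X =  7 → H
  i=15: L-L =  0 → A
  i=16: F-M = 19 → T
  i=17: Q-K =  6 → G
  shifts repeat with period 4: TGHA

TGHA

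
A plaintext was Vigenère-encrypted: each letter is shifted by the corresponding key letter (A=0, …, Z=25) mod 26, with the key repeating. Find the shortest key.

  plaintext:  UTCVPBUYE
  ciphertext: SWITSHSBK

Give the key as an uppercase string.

  i= 0: S-U = 24 → Y
  i= 1: W-T =  3 → D
  i= 2: I-C =  6 → G
  i= 3: T-V = 24 → Y
  i= 4: S-P =  3 → D
  i= 5: H-B =  6 → G
  i= 6: S-U = 24 → Y
  i= 7: B-Y =  3 → D
  i= 8: K-E =  6 → G
  shifts repeat with period 3: YDG

YDG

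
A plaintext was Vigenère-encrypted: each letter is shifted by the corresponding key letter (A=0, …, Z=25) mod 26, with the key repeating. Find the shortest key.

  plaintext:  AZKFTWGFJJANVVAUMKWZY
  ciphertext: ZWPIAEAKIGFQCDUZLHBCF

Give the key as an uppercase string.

  i= 0: Z-A = 25 → Z
  i= 1: W-Z = 23 → X
  i= 2: P-K =  5 → F
  i= 3: I-F =  3 → D
  i= 4: A-T =  7 → H
  i= 5: E-W =  8 → I
  i= 6: A-G = 20 → U
  i= 7: K-F =  5 → F
  i= 8: I-J = 25 → Z
  i= 9: G-J = 23 → X
  i=10: F-A =  5 → F
  i=11: Q-N =  3 → D
  i=12: C-V =  7 → H
  i=13: D-V =  8 → I
  i=14: U-A = 20 → U
  i=15: Z-U =  5 → F
  i=16: L-M = 25 → Z
  i=17: H-K = 23 → X
  i=18: B-W =  5 → F
  i=19: C-Z =  3 → D
  i=20: F-Y =  7 → H
  shifts repeat with period 8: ZXFDHIUF

ZXFDHIUF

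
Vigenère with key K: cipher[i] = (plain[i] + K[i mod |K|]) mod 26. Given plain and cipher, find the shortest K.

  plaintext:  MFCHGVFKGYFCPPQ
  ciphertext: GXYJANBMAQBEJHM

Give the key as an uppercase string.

USWC

  i= 0: G-M = 20 → U
  i= 1: X-F = 18 → S
  i= 2: Y-C = 22 → W
  i= 3: J-H =  2 → C
  i= 4: A-G = 20 → U
  i= 5: N-V = 18 → S
  i= 6: B-F = 22 → W
  i= 7: M-K =  2 → C
  i= 8: A-G = 20 → U
  i= 9: Q-Y = 18 → S
  i=10: B-F = 22 → W
  i=11: E-C =  2 → C
  i=12: J-P = 20 → U
  i=13: H-P = 18 → S
  i=14: M-Q = 22 → W
  shifts repeat with period 4: USWC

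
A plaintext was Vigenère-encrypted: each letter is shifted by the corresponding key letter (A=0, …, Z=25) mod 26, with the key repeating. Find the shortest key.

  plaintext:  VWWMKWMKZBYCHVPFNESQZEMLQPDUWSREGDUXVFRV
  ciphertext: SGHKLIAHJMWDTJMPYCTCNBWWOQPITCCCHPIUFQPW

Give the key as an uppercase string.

XKLYBMO

  i= 0: S-V = 23 → X
  i= 1: G-W = 10 → K
  i= 2: H-W = 11 → L
  i= 3: K-M = 24 → Y
  i= 4: L-K =  1 → B
  i= 5: I-W = 12 → M
  i= 6: A-M = 14 → O
  i= 7: H-K = 23 → X
  i= 8: J-Z = 10 → K
  i= 9: M-B = 11 → L
  i=10: W-Y = 24 → Y
  i=11: D-C =  1 → B
  i=12: T-H = 12 → M
  i=13: J-V = 14 → O
  i=14: M-P = 23 → X
  i=15: P-F = 10 → K
  i=16: Y-N = 11 → L
  i=17: C-E = 24 → Y
  i=18: T-S =  1 → B
  i=19: C-Q = 12 → M
  i=20: N-Z = 14 → O
  i=21: B-E = 23 → X
  i=22: W-M = 10 → K
  i=23: W-L = 11 → L
  i=24: O-Q = 24 → Y
  i=25: Q-P =  1 → B
  i=26: P-D = 12 → M
  i=27: I-U = 14 → O
  i=28: T-W = 23 → X
  i=29: C-S = 10 → K
  i=30: C-R = 11 → L
  i=31: C-E = 24 → Y
  i=32: H-G =  1 → B
  i=33: P-D = 12 → M
  i=34: I-U = 14 → O
  i=35: U-X = 23 → X
  i=36: F-V = 10 → K
  i=37: Q-F = 11 → L
  i=38: P-R = 24 → Y
  i=39: W-V =  1 → B
  shifts repeat with period 7: XKLYBMO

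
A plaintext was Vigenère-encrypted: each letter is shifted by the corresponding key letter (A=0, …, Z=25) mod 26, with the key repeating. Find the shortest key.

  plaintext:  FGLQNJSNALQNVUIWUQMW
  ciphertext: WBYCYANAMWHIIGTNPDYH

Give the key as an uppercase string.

RVNML

  i= 0: W-F = 17 → R
  i= 1: B-G = 21 → V
  i= 2: Y-L = 13 → N
  i= 3: C-Q = 12 → M
  i= 4: Y-N = 11 → L
  i= 5: A-J = 17 → R
  i= 6: N-S = 21 → V
  i= 7: A-N = 13 → N
  i= 8: M-A = 12 → M
  i= 9: W-L = 11 → L
  i=10: H-Q = 17 → R
  i=11: I-N = 21 → V
  i=12: I-V = 13 → N
  i=13: G-U = 12 → M
  i=14: T-I = 11 → L
  i=15: N-W = 17 → R
  i=16: P-U = 21 → V
  i=17: D-Q = 13 → N
  i=18: Y-M = 12 → M
  i=19: H-W = 11 → L
  shifts repeat with period 5: RVNML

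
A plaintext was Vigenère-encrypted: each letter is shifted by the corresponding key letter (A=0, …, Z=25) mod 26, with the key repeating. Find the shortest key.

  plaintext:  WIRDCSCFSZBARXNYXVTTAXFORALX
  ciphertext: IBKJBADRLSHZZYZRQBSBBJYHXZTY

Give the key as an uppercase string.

  i= 0: I-W = 12 → M
  i= 1: B-I = 19 → T
  i= 2: K-R = 19 → T
  i= 3: J-D =  6 → G
  i= 4: B-C = 25 → Z
  i= 5: A-S =  8 → I
  i= 6: D-C =  1 → B
  i= 7: R-F = 12 → M
  i= 8: L-S = 19 → T
  i= 9: S-Z = 19 → T
  i=10: H-B =  6 → G
  i=11: Z-A = 25 → Z
  i=12: Z-R =  8 → I
  i=13: Y-X =  1 → B
  i=14: Z-N = 12 → M
  i=15: R-Y = 19 → T
  i=16: Q-X = 19 → T
  i=17: B-V =  6 → G
  i=18: S-T = 25 → Z
  i=19: B-T =  8 → I
  i=20: B-A =  1 → B
  i=21: J-X = 12 → M
  i=22: Y-F = 19 → T
  i=23: H-O = 19 → T
  i=24: X-R =  6 → G
  i=25: Z-A = 25 → Z
  i=26: T-L =  8 → I
  i=27: Y-X =  1 → B
  shifts repeat with period 7: MTTGZIB

MTTGZIB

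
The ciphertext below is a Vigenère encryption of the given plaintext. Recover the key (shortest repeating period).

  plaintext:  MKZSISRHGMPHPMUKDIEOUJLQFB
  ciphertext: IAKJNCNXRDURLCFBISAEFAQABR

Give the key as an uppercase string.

WQLRFK

  i= 0: I-M = 22 → W
  i= 1: A-K = 16 → Q
  i= 2: K-Z = 11 → L
  i= 3: J-S = 17 → R
  i= 4: N-I =  5 → F
  i= 5: C-S = 10 → K
  i= 6: N-R = 22 → W
  i= 7: X-H = 16 → Q
  i= 8: R-G = 11 → L
  i= 9: D-M = 17 → R
  i=10: U-P =  5 → F
  i=11: R-H = 10 → K
  i=12: L-P = 22 → W
  i=13: C-M = 16 → Q
  i=14: F-U = 11 → L
  i=15: B-K = 17 → R
  i=16: I-D =  5 → F
  i=17: S-I = 10 → K
  i=18: A-E = 22 → W
  i=19: E-O = 16 → Q
  i=20: F-U = 11 → L
  i=21: A-J = 17 → R
  i=22: Q-L =  5 → F
  i=23: A-Q = 10 → K
  i=24: B-F = 22 → W
  i=25: R-B = 16 → Q
  shifts repeat with period 6: WQLRFK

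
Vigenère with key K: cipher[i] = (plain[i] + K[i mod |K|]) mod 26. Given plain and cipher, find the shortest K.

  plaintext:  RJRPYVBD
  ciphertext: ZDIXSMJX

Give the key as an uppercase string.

IUR

  i= 0: Z-R =  8 → I
  i= 1: D-J = 20 → U
  i= 2: I-R = 17 → R
  i= 3: X-P =  8 → I
  i= 4: S-Y = 20 → U
  i= 5: M-V = 17 → R
  i= 6: J-B =  8 → I
  i= 7: X-D = 20 → U
  shifts repeat with period 3: IUR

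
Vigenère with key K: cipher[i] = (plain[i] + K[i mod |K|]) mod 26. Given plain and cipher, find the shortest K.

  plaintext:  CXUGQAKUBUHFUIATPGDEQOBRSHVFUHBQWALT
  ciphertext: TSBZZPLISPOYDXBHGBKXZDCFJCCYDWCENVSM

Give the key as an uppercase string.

RVHTJPBO

  i= 0: T-C = 17 → R
  i= 1: S-X = 21 → V
  i= 2: B-U =  7 → H
  i= 3: Z-G = 19 → T
  i= 4: Z-Q =  9 → J
  i= 5: P-A = 15 → P
  i= 6: L-K =  1 → B
  i= 7: I-U = 14 → O
  i= 8: S-B = 17 → R
  i= 9: P-U = 21 → V
  i=10: O-H =  7 → H
  i=11: Y-F = 19 → T
  i=12: D-U =  9 → J
  i=13: X-I = 15 → P
  i=14: B-A =  1 → B
  i=15: H-T = 14 → O
  i=16: G-P = 17 → R
  i=17: B-G = 21 → V
  i=18: K-D =  7 → H
  i=19: X-E = 19 → T
  i=20: Z-Q =  9 → J
  i=21: D-O = 15 → P
  i=22: C-B =  1 → B
  i=23: F-R = 14 → O
  i=24: J-S = 17 → R
  i=25: C-H = 21 → V
  i=26: C-V =  7 → H
  i=27: Y-F = 19 → T
  i=28: D-U =  9 → J
  i=29: W-H = 15 → P
  i=30: C-B =  1 → B
  i=31: E-Q = 14 → O
  i=32: N-W = 17 → R
  i=33: V-A = 21 → V
  i=34: S-L =  7 → H
  i=35: M-T = 19 → T
  shifts repeat with period 8: RVHTJPBO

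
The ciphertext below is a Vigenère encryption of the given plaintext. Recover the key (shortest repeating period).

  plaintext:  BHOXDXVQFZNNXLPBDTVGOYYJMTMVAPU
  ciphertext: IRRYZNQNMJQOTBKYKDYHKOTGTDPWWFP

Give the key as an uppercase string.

  i= 0: I-B =  7 → H
  i= 1: R-H = 10 → K
  i= 2: R-O =  3 → D
  i= 3: Y-X =  1 → B
  i= 4: Z-D = 22 → W
  i= 5: N-X = 16 → Q
  i= 6: Q-V = 21 → V
  i= 7: N-Q = 23 → X
  i= 8: M-F =  7 → H
  i= 9: J-Z = 10 → K
  i=10: Q-N =  3 → D
  i=11: O-N =  1 → B
  i=12: T-X = 22 → W
  i=13: B-L = 16 → Q
  i=14: K-P = 21 → V
  i=15: Y-B = 23 → X
  i=16: K-D =  7 → H
  i=17: D-T = 10 → K
  i=18: Y-V =  3 → D
  i=19: H-G =  1 → B
  i=20: K-O = 22 → W
  i=21: O-Y = 16 → Q
  i=22: T-Y = 21 → V
  i=23: G-J = 23 → X
  i=24: T-M =  7 → H
  i=25: D-T = 10 → K
  i=26: P-M =  3 → D
  i=27: W-V =  1 → B
  i=28: W-A = 22 → W
  i=29: F-P = 16 → Q
  i=30: P-U = 21 → V
  shifts repeat with period 8: HKDBWQVX

HKDBWQVX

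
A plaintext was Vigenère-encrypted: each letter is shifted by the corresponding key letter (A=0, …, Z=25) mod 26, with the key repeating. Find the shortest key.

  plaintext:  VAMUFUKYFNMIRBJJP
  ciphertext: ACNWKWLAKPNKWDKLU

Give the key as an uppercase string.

  i= 0: A-V =  5 → F
  i= 1: C-A =  2 → C
  i= 2: N-M =  1 → B
  i= 3: W-U =  2 → C
  i= 4: K-F =  5 → F
  i= 5: W-U =  2 → C
  i= 6: L-K =  1 → B
  i= 7: A-Y =  2 → C
  i= 8: K-F =  5 → F
  i= 9: P-N =  2 → C
  i=10: N-M =  1 → B
  i=11: K-I =  2 → C
  i=12: W-R =  5 → F
  i=13: D-B =  2 → C
  i=14: K-J =  1 → B
  i=15: L-J =  2 → C
  i=16: U-P =  5 → F
  shifts repeat with period 4: FCBC

FCBC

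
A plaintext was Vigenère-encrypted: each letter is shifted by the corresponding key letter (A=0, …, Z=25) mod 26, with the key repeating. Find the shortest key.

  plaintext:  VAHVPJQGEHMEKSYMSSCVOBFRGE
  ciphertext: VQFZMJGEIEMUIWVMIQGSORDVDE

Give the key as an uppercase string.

  i= 0: V-V =  0 → A
  i= 1: Q-A = 16 → Q
  i= 2: F-H = 24 → Y
  i= 3: Z-V =  4 → E
  i= 4: M-P = 23 → X
  i= 5: J-J =  0 → A
  i= 6: G-Q = 16 → Q
  i= 7: E-G = 24 → Y
  i= 8: I-E =  4 → E
  i= 9: E-H = 23 → X
  i=10: M-M =  0 → A
  i=11: U-E = 16 → Q
  i=12: I-K = 24 → Y
  i=13: W-S =  4 → E
  i=14: V-Y = 23 → X
  i=15: M-M =  0 → A
  i=16: I-S = 16 → Q
  i=17: Q-S = 24 → Y
  i=18: G-C =  4 → E
  i=19: S-V = 23 → X
  i=20: O-O =  0 → A
  i=21: R-B = 16 → Q
  i=22: D-F = 24 → Y
  i=23: V-R =  4 → E
  i=24: D-G = 23 → X
  i=25: E-E =  0 → A
  shifts repeat with period 5: AQYEX

AQYEX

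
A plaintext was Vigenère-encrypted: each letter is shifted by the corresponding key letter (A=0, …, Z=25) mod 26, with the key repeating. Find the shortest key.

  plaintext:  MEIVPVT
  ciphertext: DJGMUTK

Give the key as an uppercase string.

  i= 0: D-M = 17 → R
  i= 1: J-E =  5 → F
  i= 2: G-I = 24 → Y
  i= 3: M-V = 17 → R
  i= 4: U-P =  5 → F
  i= 5: T-V = 24 → Y
  i= 6: K-T = 17 → R
  shifts repeat with period 3: RFY

RFY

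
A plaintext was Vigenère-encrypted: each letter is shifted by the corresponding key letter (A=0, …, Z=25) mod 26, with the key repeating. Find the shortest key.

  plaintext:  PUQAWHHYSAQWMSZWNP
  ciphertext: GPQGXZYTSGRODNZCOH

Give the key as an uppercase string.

  i= 0: G-P = 17 → R
  i= 1: P-U = 21 → V
  i= 2: Q-Q =  0 → A
  i= 3: G-A =  6 → G
  i= 4: X-W =  1 → B
  i= 5: Z-H = 18 → S
  i= 6: Y-H = 17 → R
  i= 7: T-Y = 21 → V
  i= 8: S-S =  0 → A
  i= 9: G-A =  6 → G
  i=10: R-Q =  1 → B
  i=11: O-W = 18 → S
  i=12: D-M = 17 → R
  i=13: N-S = 21 → V
  i=14: Z-Z =  0 → A
  i=15: C-W =  6 → G
  i=16: O-N =  1 → B
  i=17: H-P = 18 → S
  shifts repeat with period 6: RVAGBS

RVAGBS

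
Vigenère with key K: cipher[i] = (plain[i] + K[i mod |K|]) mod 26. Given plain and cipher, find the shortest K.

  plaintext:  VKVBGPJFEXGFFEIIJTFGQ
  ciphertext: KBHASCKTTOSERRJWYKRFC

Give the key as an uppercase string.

PRMZMNBO

  i= 0: K-V = 15 → P
  i= 1: B-K = 17 → R
  i= 2: H-V = 12 → M
  i= 3: A-B = 25 → Z
  i= 4: S-G = 12 → M
  i= 5: C-P = 13 → N
  i= 6: K-J =  1 → B
  i= 7: T-F = 14 → O
  i= 8: T-E = 15 → P
  i= 9: O-X = 17 → R
  i=10: S-G = 12 → M
  i=11: E-F = 25 → Z
  i=12: R-F = 12 → M
  i=13: R-E = 13 → N
  i=14: J-I =  1 → B
  i=15: W-I = 14 → O
  i=16: Y-J = 15 → P
  i=17: K-T = 17 → R
  i=18: R-F = 12 → M
  i=19: F-G = 25 → Z
  i=20: C-Q = 12 → M
  shifts repeat with period 8: PRMZMNBO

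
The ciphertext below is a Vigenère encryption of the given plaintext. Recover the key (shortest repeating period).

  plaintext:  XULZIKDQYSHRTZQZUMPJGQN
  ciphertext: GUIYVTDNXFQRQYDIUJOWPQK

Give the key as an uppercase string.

JAXZN

  i= 0: G-X =  9 → J
  i= 1: U-U =  0 → A
  i= 2: I-L = 23 → X
  i= 3: Y-Z = 25 → Z
  i= 4: V-I = 13 → N
  i= 5: T-K =  9 → J
  i= 6: D-D =  0 → A
  i= 7: N-Q = 23 → X
  i= 8: X-Y = 25 → Z
  i= 9: F-S = 13 → N
  i=10: Q-H =  9 → J
  i=11: R-R =  0 → A
  i=12: Q-T = 23 → X
  i=13: Y-Z = 25 → Z
  i=14: D-Q = 13 → N
  i=15: I-Z =  9 → J
  i=16: U-U =  0 → A
  i=17: J-M = 23 → X
  i=18: O-P = 25 → Z
  i=19: W-J = 13 → N
  i=20: P-G =  9 → J
  i=21: Q-Q =  0 → A
  i=22: K-N = 23 → X
  shifts repeat with period 5: JAXZN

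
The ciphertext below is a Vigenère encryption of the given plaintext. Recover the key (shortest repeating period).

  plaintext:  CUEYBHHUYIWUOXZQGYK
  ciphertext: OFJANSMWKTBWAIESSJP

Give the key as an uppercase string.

MLFC

  i= 0: O-C = 12 → M
  i= 1: F-U = 11 → L
  i= 2: J-E =  5 → F
  i= 3: A-Y =  2 → C
  i= 4: N-B = 12 → M
  i= 5: S-H = 11 → L
  i= 6: M-H =  5 → F
  i= 7: W-U =  2 → C
  i= 8: K-Y = 12 → M
  i= 9: T-I = 11 → L
  i=10: B-W =  5 → F
  i=11: W-U =  2 → C
  i=12: A-O = 12 → M
  i=13: I-X = 11 → L
  i=14: E-Z =  5 → F
  i=15: S-Q =  2 → C
  i=16: S-G = 12 → M
  i=17: J-Y = 11 → L
  i=18: P-K =  5 → F
  shifts repeat with period 4: MLFC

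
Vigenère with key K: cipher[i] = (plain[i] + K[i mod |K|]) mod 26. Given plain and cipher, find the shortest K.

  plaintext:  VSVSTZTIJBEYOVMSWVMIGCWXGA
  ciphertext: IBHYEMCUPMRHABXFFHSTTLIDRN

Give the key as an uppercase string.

NJMGL

  i= 0: I-V = 13 → N
  i= 1: B-S =  9 → J
  i= 2: H-V = 12 → M
  i= 3: Y-S =  6 → G
  i= 4: E-T = 11 → L
  i= 5: M-Z = 13 → N
  i= 6: C-T =  9 → J
  i= 7: U-I = 12 → M
  i= 8: P-J =  6 → G
  i= 9: M-B = 11 → L
  i=10: R-E = 13 → N
  i=11: H-Y =  9 → J
  i=12: A-O = 12 → M
  i=13: B-V =  6 → G
  i=14: X-M = 11 → L
  i=15: F-S = 13 → N
  i=16: F-W =  9 → J
  i=17: H-V = 12 → M
  i=18: S-M =  6 → G
  i=19: T-I = 11 → L
  i=20: T-G = 13 → N
  i=21: L-C =  9 → J
  i=22: I-W = 12 → M
  i=23: D-X =  6 → G
  i=24: R-G = 11 → L
  i=25: N-A = 13 → N
  shifts repeat with period 5: NJMGL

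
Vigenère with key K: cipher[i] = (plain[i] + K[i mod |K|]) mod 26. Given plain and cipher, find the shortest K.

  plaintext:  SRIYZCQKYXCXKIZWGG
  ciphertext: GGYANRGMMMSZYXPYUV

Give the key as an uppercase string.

OPQC

  i= 0: G-S = 14 → O
  i= 1: G-R = 15 → P
  i= 2: Y-I = 16 → Q
  i= 3: A-Y =  2 → C
  i= 4: N-Z = 14 → O
  i= 5: R-C = 15 → P
  i= 6: G-Q = 16 → Q
  i= 7: M-K =  2 → C
  i= 8: M-Y = 14 → O
  i= 9: M-X = 15 → P
  i=10: S-C = 16 → Q
  i=11: Z-X =  2 → C
  i=12: Y-K = 14 → O
  i=13: X-I = 15 → P
  i=14: P-Z = 16 → Q
  i=15: Y-W =  2 → C
  i=16: U-G = 14 → O
  i=17: V-G = 15 → P
  shifts repeat with period 4: OPQC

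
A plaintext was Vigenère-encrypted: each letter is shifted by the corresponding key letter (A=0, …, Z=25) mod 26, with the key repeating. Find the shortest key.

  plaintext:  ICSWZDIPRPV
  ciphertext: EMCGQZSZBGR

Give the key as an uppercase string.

WKKKR

  i= 0: E-I = 22 → W
  i= 1: M-C = 10 → K
  i= 2: C-S = 10 → K
  i= 3: G-W = 10 → K
  i= 4: Q-Z = 17 → R
  i= 5: Z-D = 22 → W
  i= 6: S-I = 10 → K
  i= 7: Z-P = 10 → K
  i= 8: B-R = 10 → K
  i= 9: G-P = 17 → R
  i=10: R-V = 22 → W
  shifts repeat with period 5: WKKKR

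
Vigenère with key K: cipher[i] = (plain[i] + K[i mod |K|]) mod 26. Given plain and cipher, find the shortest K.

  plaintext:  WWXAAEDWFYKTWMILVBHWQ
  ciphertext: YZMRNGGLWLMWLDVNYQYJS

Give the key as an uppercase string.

CDPRN

  i= 0: Y-W =  2 → C
  i= 1: Z-W =  3 → D
  i= 2: M-X = 15 → P
  i= 3: R-A = 17 → R
  i= 4: N-A = 13 → N
  i= 5: G-E =  2 → C
  i= 6: G-D =  3 → D
  i= 7: L-W = 15 → P
  i= 8: W-F = 17 → R
  i= 9: L-Y = 13 → N
  i=10: M-K =  2 → C
  i=11: W-T =  3 → D
  i=12: L-W = 15 → P
  i=13: D-M = 17 → R
  i=14: V-I = 13 → N
  i=15: N-L =  2 → C
  i=16: Y-V =  3 → D
  i=17: Q-B = 15 → P
  i=18: Y-H = 17 → R
  i=19: J-W = 13 → N
  i=20: S-Q =  2 → C
  shifts repeat with period 5: CDPRN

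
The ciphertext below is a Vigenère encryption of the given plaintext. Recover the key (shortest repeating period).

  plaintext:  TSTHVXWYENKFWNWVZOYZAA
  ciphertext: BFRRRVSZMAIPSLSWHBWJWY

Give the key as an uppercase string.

  i= 0: B-T =  8 → I
  i= 1: F-S = 13 → N
  i= 2: R-T = 24 → Y
  i= 3: R-H = 10 → K
  i= 4: R-V = 22 → W
  i= 5: V-X = 24 → Y
  i= 6: S-W = 22 → W
  i= 7: Z-Y =  1 → B
  i= 8: M-E =  8 → I
  i= 9: A-N = 13 → N
  i=10: I-K = 24 → Y
  i=11: P-F = 10 → K
  i=12: S-W = 22 → W
  i=13: L-N = 24 → Y
  i=14: S-W = 22 → W
  i=15: W-V =  1 → B
  i=16: H-Z =  8 → I
  i=17: B-O = 13 → N
  i=18: W-Y = 24 → Y
  i=19: J-Z = 10 → K
  i=20: W-A = 22 → W
  i=21: Y-A = 24 → Y
  shifts repeat with period 8: INYKWYWB

INYKWYWB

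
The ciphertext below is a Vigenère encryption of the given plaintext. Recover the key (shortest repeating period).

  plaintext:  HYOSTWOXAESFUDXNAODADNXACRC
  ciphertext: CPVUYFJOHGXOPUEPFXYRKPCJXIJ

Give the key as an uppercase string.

VRHCFJ

  i= 0: C-H = 21 → V
  i= 1: P-Y = 17 → R
  i= 2: V-O =  7 → H
  i= 3: U-S =  2 → C
  i= 4: Y-T =  5 → F
  i= 5: F-W =  9 → J
  i= 6: J-O = 21 → V
  i= 7: O-X = 17 → R
  i= 8: H-A =  7 → H
  i= 9: G-E =  2 → C
  i=10: X-S =  5 → F
  i=11: O-F =  9 → J
  i=12: P-U = 21 → V
  i=13: U-D = 17 → R
  i=14: E-X =  7 → H
  i=15: P-N =  2 → C
  i=16: F-A =  5 → F
  i=17: X-O =  9 → J
  i=18: Y-D = 21 → V
  i=19: R-A = 17 → R
  i=20: K-D =  7 → H
  i=21: P-N =  2 → C
  i=22: C-X =  5 → F
  i=23: J-A =  9 → J
  i=24: X-C = 21 → V
  i=25: I-R = 17 → R
  i=26: J-C =  7 → H
  shifts repeat with period 6: VRHCFJ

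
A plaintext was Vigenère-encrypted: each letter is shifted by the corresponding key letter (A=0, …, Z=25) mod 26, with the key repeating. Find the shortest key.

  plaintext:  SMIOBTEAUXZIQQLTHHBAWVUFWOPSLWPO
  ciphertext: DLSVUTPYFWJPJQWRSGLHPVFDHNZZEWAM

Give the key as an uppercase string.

LZKHTALY

  i= 0: D-S = 11 → L
  i= 1: L-M = 25 → Z
  i= 2: S-I = 10 → K
  i= 3: V-O =  7 → H
  i= 4: U-B = 19 → T
  i= 5: T-T =  0 → A
  i= 6: P-E = 11 → L
  i= 7: Y-A = 24 → Y
  i= 8: F-U = 11 → L
  i= 9: W-X = 25 → Z
  i=10: J-Z = 10 → K
  i=11: P-I =  7 → H
  i=12: J-Q = 19 → T
  i=13: Q-Q =  0 → A
  i=14: W-L = 11 → L
  i=15: R-T = 24 → Y
  i=16: S-H = 11 → L
  i=17: G-H = 25 → Z
  i=18: L-B = 10 → K
  i=19: H-A =  7 → H
  i=20: P-W = 19 → T
  i=21: V-V =  0 → A
  i=22: F-U = 11 → L
  i=23: D-F = 24 → Y
  i=24: H-W = 11 → L
  i=25: N-O = 25 → Z
  i=26: Z-P = 10 → K
  i=27: Z-S =  7 → H
  i=28: E-L = 19 → T
  i=29: W-W =  0 → A
  i=30: A-P = 11 → L
  i=31: M-O = 24 → Y
  shifts repeat with period 8: LZKHTALY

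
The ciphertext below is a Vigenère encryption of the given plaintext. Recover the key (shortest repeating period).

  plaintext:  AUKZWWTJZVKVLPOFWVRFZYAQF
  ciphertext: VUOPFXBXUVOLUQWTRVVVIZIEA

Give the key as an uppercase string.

VAEQJBIO

  i= 0: V-A = 21 → V
  i= 1: U-U =  0 → A
  i= 2: O-K =  4 → E
  i= 3: P-Z = 16 → Q
  i= 4: F-W =  9 → J
  i= 5: X-W =  1 → B
  i= 6: B-T =  8 → I
  i= 7: X-J = 14 → O
  i= 8: U-Z = 21 → V
  i= 9: V-V =  0 → A
  i=10: O-K =  4 → E
  i=11: L-V = 16 → Q
  i=12: U-L =  9 → J
  i=13: Q-P =  1 → B
  i=14: W-O =  8 → I
  i=15: T-F = 14 → O
  i=16: R-W = 21 → V
  i=17: V-V =  0 → A
  i=18: V-R =  4 → E
  i=19: V-F = 16 → Q
  i=20: I-Z =  9 → J
  i=21: Z-Y =  1 → B
  i=22: I-A =  8 → I
  i=23: E-Q = 14 → O
  i=24: A-F = 21 → V
  shifts repeat with period 8: VAEQJBIO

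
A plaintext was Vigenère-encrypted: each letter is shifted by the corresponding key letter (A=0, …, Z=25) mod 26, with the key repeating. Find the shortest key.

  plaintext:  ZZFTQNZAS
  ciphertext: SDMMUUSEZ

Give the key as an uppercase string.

TEH

  i= 0: S-Z = 19 → T
  i= 1: D-Z =  4 → E
  i= 2: M-F =  7 → H
  i= 3: M-T = 19 → T
  i= 4: U-Q =  4 → E
  i= 5: U-N =  7 → H
  i= 6: S-Z = 19 → T
  i= 7: E-A =  4 → E
  i= 8: Z-S =  7 → H
  shifts repeat with period 3: TEH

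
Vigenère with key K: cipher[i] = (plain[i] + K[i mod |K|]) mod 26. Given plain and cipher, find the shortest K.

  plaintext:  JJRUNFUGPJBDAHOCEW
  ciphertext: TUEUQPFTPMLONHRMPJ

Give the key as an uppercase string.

  i= 0: T-J = 10 → K
  i= 1: U-J = 11 → L
  i= 2: E-R = 13 → N
  i= 3: U-U =  0 → A
  i= 4: Q-N =  3 → D
  i= 5: P-F = 10 → K
  i= 6: F-U = 11 → L
  i= 7: T-G = 13 → N
  i= 8: P-P =  0 → A
  i= 9: M-J =  3 → D
  i=10: L-B = 10 → K
  i=11: O-D = 11 → L
  i=12: N-A = 13 → N
  i=13: H-H =  0 → A
  i=14: R-O =  3 → D
  i=15: M-C = 10 → K
  i=16: P-E = 11 → L
  i=17: J-W = 13 → N
  shifts repeat with period 5: KLNAD

KLNAD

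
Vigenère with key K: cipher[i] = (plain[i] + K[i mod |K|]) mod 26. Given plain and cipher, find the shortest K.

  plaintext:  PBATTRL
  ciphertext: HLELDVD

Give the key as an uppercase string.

  i= 0: H-P = 18 → S
  i= 1: L-B = 10 → K
  i= 2: E-A =  4 → E
  i= 3: L-T = 18 → S
  i= 4: D-T = 10 → K
  i= 5: V-R =  4 → E
  i= 6: D-L = 18 → S
  shifts repeat with period 3: SKE

SKE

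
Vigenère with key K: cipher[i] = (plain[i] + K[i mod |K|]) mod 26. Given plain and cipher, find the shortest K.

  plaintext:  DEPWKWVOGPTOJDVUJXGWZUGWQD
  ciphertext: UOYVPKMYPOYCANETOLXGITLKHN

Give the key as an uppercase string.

RKJZFO

  i= 0: U-D = 17 → R
  i= 1: O-E = 10 → K
  i= 2: Y-P =  9 → J
  i= 3: V-W = 25 → Z
  i= 4: P-K =  5 → F
  i= 5: K-W = 14 → O
  i= 6: M-V = 17 → R
  i= 7: Y-O = 10 → K
  i= 8: P-G =  9 → J
  i= 9: O-P = 25 → Z
  i=10: Y-T =  5 → F
  i=11: C-O = 14 → O
  i=12: A-J = 17 → R
  i=13: N-D = 10 → K
  i=14: E-V =  9 → J
  i=15: T-U = 25 → Z
  i=16: O-J =  5 → F
  i=17: L-X = 14 → O
  i=18: X-G = 17 → R
  i=19: G-W = 10 → K
  i=20: I-Z =  9 → J
  i=21: T-U = 25 → Z
  i=22: L-G =  5 → F
  i=23: K-W = 14 → O
  i=24: H-Q = 17 → R
  i=25: N-D = 10 → K
  shifts repeat with period 6: RKJZFO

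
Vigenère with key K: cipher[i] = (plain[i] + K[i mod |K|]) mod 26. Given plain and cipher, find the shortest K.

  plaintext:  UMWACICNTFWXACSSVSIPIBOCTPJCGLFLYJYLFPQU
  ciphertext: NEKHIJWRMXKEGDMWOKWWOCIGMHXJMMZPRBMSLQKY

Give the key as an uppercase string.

  i= 0: N-U = 19 → T
  i= 1: E-M = 18 → S
  i= 2: K-W = 14 → O
  i= 3: H-A =  7 → H
  i= 4: I-C =  6 → G
  i= 5: J-I =  1 → B
  i= 6: W-C = 20 → U
  i= 7: R-N =  4 → E
  i= 8: M-T = 19 → T
  i= 9: X-F = 18 → S
  i=10: K-W = 14 → O
  i=11: E-X =  7 → H
  i=12: G-A =  6 → G
  i=13: D-C =  1 → B
  i=14: M-S = 20 → U
  i=15: W-S =  4 → E
  i=16: O-V = 19 → T
  i=17: K-S = 18 → S
  i=18: W-I = 14 → O
  i=19: W-P =  7 → H
  i=20: O-I =  6 → G
  i=21: C-B =  1 → B
  i=22: I-O = 20 → U
  i=23: G-C =  4 → E
  i=24: M-T = 19 → T
  i=25: H-P = 18 → S
  i=26: X-J = 14 → O
  i=27: J-C =  7 → H
  i=28: M-G =  6 → G
  i=29: M-L =  1 → B
  i=30: Z-F = 20 → U
  i=31: P-L =  4 → E
  i=32: R-Y = 19 → T
  i=33: B-J = 18 → S
  i=34: M-Y = 14 → O
  i=35: S-L =  7 → H
  i=36: L-F =  6 → G
  i=37: Q-P =  1 → B
  i=38: K-Q = 20 → U
  i=39: Y-U =  4 → E
  shifts repeat with period 8: TSOHGBUE

TSOHGBUE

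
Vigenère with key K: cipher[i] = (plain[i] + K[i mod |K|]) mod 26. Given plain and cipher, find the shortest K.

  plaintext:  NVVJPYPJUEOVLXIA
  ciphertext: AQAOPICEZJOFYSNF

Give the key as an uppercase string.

NVFFAK

  i= 0: A-N = 13 → N
  i= 1: Q-V = 21 → V
  i= 2: A-V =  5 → F
  i= 3: O-J =  5 → F
  i= 4: P-P =  0 → A
  i= 5: I-Y = 10 → K
  i= 6: C-P = 13 → N
  i= 7: E-J = 21 → V
  i= 8: Z-U =  5 → F
  i= 9: J-E =  5 → F
  i=10: O-O =  0 → A
  i=11: F-V = 10 → K
  i=12: Y-L = 13 → N
  i=13: S-X = 21 → V
  i=14: N-I =  5 → F
  i=15: F-A =  5 → F
  shifts repeat with period 6: NVFFAK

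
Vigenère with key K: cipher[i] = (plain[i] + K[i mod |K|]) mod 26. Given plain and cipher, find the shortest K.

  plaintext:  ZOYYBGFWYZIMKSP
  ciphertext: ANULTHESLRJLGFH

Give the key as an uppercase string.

  i= 0: A-Z =  1 → B
  i= 1: N-O = 25 → Z
  i= 2: U-Y = 22 → W
  i= 3: L-Y = 13 → N
  i= 4: T-B = 18 → S
  i= 5: H-G =  1 → B
  i= 6: E-F = 25 → Z
  i= 7: S-W = 22 → W
  i= 8: L-Y = 13 → N
  i= 9: R-Z = 18 → S
  i=10: J-I =  1 → B
  i=11: L-M = 25 → Z
  i=12: G-K = 22 → W
  i=13: F-S = 13 → N
  i=14: H-P = 18 → S
  shifts repeat with period 5: BZWNS

BZWNS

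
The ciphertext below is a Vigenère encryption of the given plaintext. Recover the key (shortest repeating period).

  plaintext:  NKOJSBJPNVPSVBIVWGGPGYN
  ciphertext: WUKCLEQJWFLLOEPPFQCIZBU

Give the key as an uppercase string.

  i= 0: W-N =  9 → J
  i= 1: U-K = 10 → K
  i= 2: K-O = 22 → W
  i= 3: C-J = 19 → T
  i= 4: L-S = 19 → T
  i= 5: E-B =  3 → D
  i= 6: Q-J =  7 → H
  i= 7: J-P = 20 → U
  i= 8: W-N =  9 → J
  i= 9: F-V = 10 → K
  i=10: L-P = 22 → W
  i=11: L-S = 19 → T
  i=12: O-V = 19 → T
  i=13: E-B =  3 → D
  i=14: P-I =  7 → H
  i=15: P-V = 20 → U
  i=16: F-W =  9 → J
  i=17: Q-G = 10 → K
  i=18: C-G = 22 → W
  i=19: I-P = 19 → T
  i=20: Z-G = 19 → T
  i=21: B-Y =  3 → D
  i=22: U-N =  7 → H
  shifts repeat with period 8: JKWTTDHU

JKWTTDHU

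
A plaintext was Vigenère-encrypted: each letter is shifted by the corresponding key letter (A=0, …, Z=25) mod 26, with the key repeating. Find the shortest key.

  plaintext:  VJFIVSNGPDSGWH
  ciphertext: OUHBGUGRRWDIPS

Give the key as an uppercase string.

  i= 0: O-V = 19 → T
  i= 1: U-J = 11 → L
  i= 2: H-F =  2 → C
  i= 3: B-I = 19 → T
  i= 4: G-V = 11 → L
  i= 5: U-S =  2 → C
  i= 6: G-N = 19 → T
  i= 7: R-G = 11 → L
  i= 8: R-P =  2 → C
  i= 9: W-D = 19 → T
  i=10: D-S = 11 → L
  i=11: I-G =  2 → C
  i=12: P-W = 19 → T
  i=13: S-H = 11 → L
  shifts repeat with period 3: TLC

TLC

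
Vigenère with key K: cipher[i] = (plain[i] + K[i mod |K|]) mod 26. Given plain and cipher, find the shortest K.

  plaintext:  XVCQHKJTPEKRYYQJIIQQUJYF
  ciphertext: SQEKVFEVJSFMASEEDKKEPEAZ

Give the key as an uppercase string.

  i= 0: S-X = 21 → V
  i= 1: Q-V = 21 → V
  i= 2: E-C =  2 → C
  i= 3: K-Q = 20 → U
  i= 4: V-H = 14 → O
  i= 5: F-K = 21 → V
  i= 6: E-J = 21 → V
  i= 7: V-T =  2 → C
  i= 8: J-P = 20 → U
  i= 9: S-E = 14 → O
  i=10: F-K = 21 → V
  i=11: M-R = 21 → V
  i=12: A-Y =  2 → C
  i=13: S-Y = 20 → U
  i=14: E-Q = 14 → O
  i=15: E-J = 21 → V
  i=16: D-I = 21 → V
  i=17: K-I =  2 → C
  i=18: K-Q = 20 → U
  i=19: E-Q = 14 → O
  i=20: P-U = 21 → V
  i=21: E-J = 21 → V
  i=22: A-Y =  2 → C
  i=23: Z-F = 20 → U
  shifts repeat with period 5: VVCUO

VVCUO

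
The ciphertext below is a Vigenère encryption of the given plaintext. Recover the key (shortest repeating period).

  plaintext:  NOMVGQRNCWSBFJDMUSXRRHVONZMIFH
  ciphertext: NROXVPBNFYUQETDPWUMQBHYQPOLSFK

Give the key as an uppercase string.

ADCCPZK

  i= 0: N-N =  0 → A
  i= 1: R-O =  3 → D
  i= 2: O-M =  2 → C
  i= 3: X-V =  2 → C
  i= 4: V-G = 15 → P
  i= 5: P-Q = 25 → Z
  i= 6: B-R = 10 → K
  i= 7: N-N =  0 → A
  i= 8: F-C =  3 → D
  i= 9: Y-W =  2 → C
  i=10: U-S =  2 → C
  i=11: Q-B = 15 → P
  i=12: E-F = 25 → Z
  i=13: T-J = 10 → K
  i=14: D-D =  0 → A
  i=15: P-M =  3 → D
  i=16: W-U =  2 → C
  i=17: U-S =  2 → C
  i=18: M-X = 15 → P
  i=19: Q-R = 25 → Z
  i=20: B-R = 10 → K
  i=21: H-H =  0 → A
  i=22: Y-V =  3 → D
  i=23: Q-O =  2 → C
  i=24: P-N =  2 → C
  i=25: O-Z = 15 → P
  i=26: L-M = 25 → Z
  i=27: S-I = 10 → K
  i=28: F-F =  0 → A
  i=29: K-H =  3 → D
  shifts repeat with period 7: ADCCPZK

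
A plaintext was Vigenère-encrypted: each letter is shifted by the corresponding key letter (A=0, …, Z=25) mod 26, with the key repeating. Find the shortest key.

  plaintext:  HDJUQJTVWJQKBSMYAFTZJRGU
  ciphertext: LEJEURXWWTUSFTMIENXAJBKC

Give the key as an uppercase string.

EBAKEI

  i= 0: L-H =  4 → E
  i= 1: E-D =  1 → B
  i= 2: J-J =  0 → A
  i= 3: E-U = 10 → K
  i= 4: U-Q =  4 → E
  i= 5: R-J =  8 → I
  i= 6: X-T =  4 → E
  i= 7: W-V =  1 → B
  i= 8: W-W =  0 → A
  i= 9: T-J = 10 → K
  i=10: U-Q =  4 → E
  i=11: S-K =  8 → I
  i=12: F-B =  4 → E
  i=13: T-S =  1 → B
  i=14: M-M =  0 → A
  i=15: I-Y = 10 → K
  i=16: E-A =  4 → E
  i=17: N-F =  8 → I
  i=18: X-T =  4 → E
  i=19: A-Z =  1 → B
  i=20: J-J =  0 → A
  i=21: B-R = 10 → K
  i=22: K-G =  4 → E
  i=23: C-U =  8 → I
  shifts repeat with period 6: EBAKEI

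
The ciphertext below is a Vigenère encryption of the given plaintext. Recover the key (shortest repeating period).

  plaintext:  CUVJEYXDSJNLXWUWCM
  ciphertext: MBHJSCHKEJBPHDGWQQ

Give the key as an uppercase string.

  i= 0: M-C = 10 → K
  i= 1: B-U =  7 → H
  i= 2: H-V = 12 → M
  i= 3: J-J =  0 → A
  i= 4: S-E = 14 → O
  i= 5: C-Y =  4 → E
  i= 6: H-X = 10 → K
  i= 7: K-D =  7 → H
  i= 8: E-S = 12 → M
  i= 9: J-J =  0 → A
  i=10: B-N = 14 → O
  i=11: P-L =  4 → E
  i=12: H-X = 10 → K
  i=13: D-W =  7 → H
  i=14: G-U = 12 → M
  i=15: W-W =  0 → A
  i=16: Q-C = 14 → O
  i=17: Q-M =  4 → E
  shifts repeat with period 6: KHMAOE

KHMAOE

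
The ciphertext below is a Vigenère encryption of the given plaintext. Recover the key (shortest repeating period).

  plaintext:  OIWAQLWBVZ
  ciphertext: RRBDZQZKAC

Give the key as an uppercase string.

DJF

  i= 0: R-O =  3 → D
  i= 1: R-I =  9 → J
  i= 2: B-W =  5 → F
  i= 3: D-A =  3 → D
  i= 4: Z-Q =  9 → J
  i= 5: Q-L =  5 → F
  i= 6: Z-W =  3 → D
  i= 7: K-B =  9 → J
  i= 8: A-V =  5 → F
  i= 9: C-Z =  3 → D
  shifts repeat with period 3: DJF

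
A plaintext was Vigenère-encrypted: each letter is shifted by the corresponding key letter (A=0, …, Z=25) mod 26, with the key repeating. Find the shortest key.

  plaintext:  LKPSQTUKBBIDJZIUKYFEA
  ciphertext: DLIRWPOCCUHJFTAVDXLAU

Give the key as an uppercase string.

SBTZGWU

  i= 0: D-L = 18 → S
  i= 1: L-K =  1 → B
  i= 2: I-P = 19 → T
  i= 3: R-S = 25 → Z
  i= 4: W-Q =  6 → G
  i= 5: P-T = 22 → W
  i= 6: O-U = 20 → U
  i= 7: C-K = 18 → S
  i= 8: C-B =  1 → B
  i= 9: U-B = 19 → T
  i=10: H-I = 25 → Z
  i=11: J-D =  6 → G
  i=12: F-J = 22 → W
  i=13: T-Z = 20 → U
  i=14: A-I = 18 → S
  i=15: V-U =  1 → B
  i=16: D-K = 19 → T
  i=17: X-Y = 25 → Z
  i=18: L-F =  6 → G
  i=19: A-E = 22 → W
  i=20: U-A = 20 → U
  shifts repeat with period 7: SBTZGWU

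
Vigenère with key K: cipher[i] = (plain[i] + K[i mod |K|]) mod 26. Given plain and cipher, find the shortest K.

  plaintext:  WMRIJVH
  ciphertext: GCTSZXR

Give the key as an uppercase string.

KQC

  i= 0: G-W = 10 → K
  i= 1: C-M = 16 → Q
  i= 2: T-R =  2 → C
  i= 3: S-I = 10 → K
  i= 4: Z-J = 16 → Q
  i= 5: X-V =  2 → C
  i= 6: R-H = 10 → K
  shifts repeat with period 3: KQC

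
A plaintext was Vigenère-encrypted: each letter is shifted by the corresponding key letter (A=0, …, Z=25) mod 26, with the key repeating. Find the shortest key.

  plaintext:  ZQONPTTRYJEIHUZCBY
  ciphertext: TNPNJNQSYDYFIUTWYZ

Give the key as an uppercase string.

UXBAU

  i= 0: T-Z = 20 → U
  i= 1: N-Q = 23 → X
  i= 2: P-O =  1 → B
  i= 3: N-N =  0 → A
  i= 4: J-P = 20 → U
  i= 5: N-T = 20 → U
  i= 6: Q-T = 23 → X
  i= 7: S-R =  1 → B
  i= 8: Y-Y =  0 → A
  i= 9: D-J = 20 → U
  i=10: Y-E = 20 → U
  i=11: F-I = 23 → X
  i=12: I-H =  1 → B
  i=13: U-U =  0 → A
  i=14: T-Z = 20 → U
  i=15: W-C = 20 → U
  i=16: Y-B = 23 → X
  i=17: Z-Y =  1 → B
  shifts repeat with period 5: UXBAU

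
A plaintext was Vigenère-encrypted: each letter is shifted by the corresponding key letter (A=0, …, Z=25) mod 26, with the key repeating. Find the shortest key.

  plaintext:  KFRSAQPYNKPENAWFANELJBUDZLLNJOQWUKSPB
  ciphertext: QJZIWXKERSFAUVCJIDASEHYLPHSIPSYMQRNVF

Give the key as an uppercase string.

  i= 0: Q-K =  6 → G
  i= 1: J-F =  4 → E
  i= 2: Z-R =  8 → I
  i= 3: I-S = 16 → Q
  i= 4: W-A = 22 → W
  i= 5: X-Q =  7 → H
  i= 6: K-P = 21 → V
  i= 7: E-Y =  6 → G
  i= 8: R-N =  4 → E
  i= 9: S-K =  8 → I
  i=10: F-P = 16 → Q
  i=11: A-E = 22 → W
  i=12: U-N =  7 → H
  i=13: V-A = 21 → V
  i=14: C-W =  6 → G
  i=15: J-F =  4 → E
  i=16: I-A =  8 → I
  i=17: D-N = 16 → Q
  i=18: A-E = 22 → W
  i=19: S-L =  7 → H
  i=20: E-J = 21 → V
  i=21: H-B =  6 → G
  i=22: Y-U =  4 → E
  i=23: L-D =  8 → I
  i=24: P-Z = 16 → Q
  i=25: H-L = 22 → W
  i=26: S-L =  7 → H
  i=27: I-N = 21 → V
  i=28: P-J =  6 → G
  i=29: S-O =  4 → E
  i=30: Y-Q =  8 → I
  i=31: M-W = 16 → Q
  i=32: Q-U = 22 → W
  i=33: R-K =  7 → H
  i=34: N-S = 21 → V
  i=35: V-P =  6 → G
  i=36: F-B =  4 → E
  shifts repeat with period 7: GEIQWHV

GEIQWHV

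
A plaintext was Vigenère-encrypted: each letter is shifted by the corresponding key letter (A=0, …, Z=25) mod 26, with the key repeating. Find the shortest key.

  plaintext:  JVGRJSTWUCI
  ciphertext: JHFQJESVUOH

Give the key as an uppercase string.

AMZZ

  i= 0: J-J =  0 → A
  i= 1: H-V = 12 → M
  i= 2: F-G = 25 → Z
  i= 3: Q-R = 25 → Z
  i= 4: J-J =  0 → A
  i= 5: E-S = 12 → M
  i= 6: S-T = 25 → Z
  i= 7: V-W = 25 → Z
  i= 8: U-U =  0 → A
  i= 9: O-C = 12 → M
  i=10: H-I = 25 → Z
  shifts repeat with period 4: AMZZ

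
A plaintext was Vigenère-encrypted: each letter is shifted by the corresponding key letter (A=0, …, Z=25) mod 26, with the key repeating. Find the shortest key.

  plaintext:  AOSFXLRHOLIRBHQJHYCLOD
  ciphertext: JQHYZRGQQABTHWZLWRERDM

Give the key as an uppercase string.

JCPTCGP

  i= 0: J-A =  9 → J
  i= 1: Q-O =  2 → C
  i= 2: H-S = 15 → P
  i= 3: Y-F = 19 → T
  i= 4: Z-X =  2 → C
  i= 5: R-L =  6 → G
  i= 6: G-R = 15 → P
  i= 7: Q-H =  9 → J
  i= 8: Q-O =  2 → C
  i= 9: A-L = 15 → P
  i=10: B-I = 19 → T
  i=11: T-R =  2 → C
  i=12: H-B =  6 → G
  i=13: W-H = 15 → P
  i=14: Z-Q =  9 → J
  i=15: L-J =  2 → C
  i=16: W-H = 15 → P
  i=17: R-Y = 19 → T
  i=18: E-C =  2 → C
  i=19: R-L =  6 → G
  i=20: D-O = 15 → P
  i=21: M-D =  9 → J
  shifts repeat with period 7: JCPTCGP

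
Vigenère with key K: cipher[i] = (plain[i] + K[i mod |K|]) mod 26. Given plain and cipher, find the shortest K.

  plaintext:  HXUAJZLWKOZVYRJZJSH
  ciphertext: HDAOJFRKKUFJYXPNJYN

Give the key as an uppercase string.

AGGO

  i= 0: H-H =  0 → A
  i= 1: D-X =  6 → G
  i= 2: A-U =  6 → G
  i= 3: O-A = 14 → O
  i= 4: J-J =  0 → A
  i= 5: F-Z =  6 → G
  i= 6: R-L =  6 → G
  i= 7: K-W = 14 → O
  i= 8: K-K =  0 → A
  i= 9: U-O =  6 → G
  i=10: F-Z =  6 → G
  i=11: J-V = 14 → O
  i=12: Y-Y =  0 → A
  i=13: X-R =  6 → G
  i=14: P-J =  6 → G
  i=15: N-Z = 14 → O
  i=16: J-J =  0 → A
  i=17: Y-S =  6 → G
  i=18: N-H =  6 → G
  shifts repeat with period 4: AGGO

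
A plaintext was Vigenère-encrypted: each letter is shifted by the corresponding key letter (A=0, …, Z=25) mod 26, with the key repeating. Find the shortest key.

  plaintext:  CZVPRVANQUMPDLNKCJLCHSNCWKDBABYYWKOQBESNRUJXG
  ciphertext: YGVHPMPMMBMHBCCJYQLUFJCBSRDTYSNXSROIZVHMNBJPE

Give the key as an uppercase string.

  i= 0: Y-C = 22 → W
  i= 1: G-Z =  7 → H
  i= 2: V-V =  0 → A
  i= 3: H-P = 18 → S
  i= 4: P-R = 24 → Y
  i= 5: M-V = 17 → R
  i= 6: P-A = 15 → P
  i= 7: M-N = 25 → Z
  i= 8: M-Q = 22 → W
  i= 9: B-U =  7 → H
  i=10: M-M =  0 → A
  i=11: H-P = 18 → S
  i=12: B-D = 24 → Y
  i=13: C-L = 17 → R
  i=14: C-N = 15 → P
  i=15: J-K = 25 → Z
  i=16: Y-C = 22 → W
  i=17: Q-J =  7 → H
  i=18: L-L =  0 → A
  i=19: U-C = 18 → S
  i=20: F-H = 24 → Y
  i=21: J-S = 17 → R
  i=22: C-N = 15 → P
  i=23: B-C = 25 → Z
  i=24: S-W = 22 → W
  i=25: R-K =  7 → H
  i=26: D-D =  0 → A
  i=27: T-B = 18 → S
  i=28: Y-A = 24 → Y
  i=29: S-B = 17 → R
  i=30: N-Y = 15 → P
  i=31: X-Y = 25 → Z
  i=32: S-W = 22 → W
  i=33: R-K =  7 → H
  i=34: O-O =  0 → A
  i=35: I-Q = 18 → S
  i=36: Z-B = 24 → Y
  i=37: V-E = 17 → R
  i=38: H-S = 15 → P
  i=39: M-N = 25 → Z
  i=40: N-R = 22 → W
  i=41: B-U =  7 → H
  i=42: J-J =  0 → A
  i=43: P-X = 18 → S
  i=44: E-G = 24 → Y
  shifts repeat with period 8: WHASYRPZ

WHASYRPZ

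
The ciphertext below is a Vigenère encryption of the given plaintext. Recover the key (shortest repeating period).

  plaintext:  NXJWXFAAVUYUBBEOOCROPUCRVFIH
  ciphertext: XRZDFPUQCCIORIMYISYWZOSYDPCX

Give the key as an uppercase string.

KUQHI

  i= 0: X-N = 10 → K
  i= 1: R-X = 20 → U
  i= 2: Z-J = 16 → Q
  i= 3: D-W =  7 → H
  i= 4: F-X =  8 → I
  i= 5: P-F = 10 → K
  i= 6: U-A = 20 → U
  i= 7: Q-A = 16 → Q
  i= 8: C-V =  7 → H
  i= 9: C-U =  8 → I
  i=10: I-Y = 10 → K
  i=11: O-U = 20 → U
  i=12: R-B = 16 → Q
  i=13: I-B =  7 → H
  i=14: M-E =  8 → I
  i=15: Y-O = 10 → K
  i=16: I-O = 20 → U
  i=17: S-C = 16 → Q
  i=18: Y-R =  7 → H
  i=19: W-O =  8 → I
  i=20: Z-P = 10 → K
  i=21: O-U = 20 → U
  i=22: S-C = 16 → Q
  i=23: Y-R =  7 → H
  i=24: D-V =  8 → I
  i=25: P-F = 10 → K
  i=26: C-I = 20 → U
  i=27: X-H = 16 → Q
  shifts repeat with period 5: KUQHI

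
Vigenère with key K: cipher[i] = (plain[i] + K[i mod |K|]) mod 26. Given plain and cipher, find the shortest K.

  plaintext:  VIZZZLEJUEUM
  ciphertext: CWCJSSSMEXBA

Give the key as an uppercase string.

  i= 0: C-V =  7 → H
  i= 1: W-I = 14 → O
  i= 2: C-Z =  3 → D
  i= 3: J-Z = 10 → K
  i= 4: S-Z = 19 → T
  i= 5: S-L =  7 → H
  i= 6: S-E = 14 → O
  i= 7: M-J =  3 → D
  i= 8: E-U = 10 → K
  i= 9: X-E = 19 → T
  i=10: B-U =  7 → H
  i=11: A-M = 14 → O
  shifts repeat with period 5: HODKT

HODKT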